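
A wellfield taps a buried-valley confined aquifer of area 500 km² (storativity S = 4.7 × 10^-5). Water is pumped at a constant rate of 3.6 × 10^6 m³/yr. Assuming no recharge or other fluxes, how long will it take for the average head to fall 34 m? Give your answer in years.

A = 500 km² = 5 × 10^8 m²
ΔV = S × A × Δh = 4.7 × 10^-5 × 5 × 10^8 × 34 = 7.99 × 10^5 m³
Q = 3.6 × 10^6 m³/yr = 9863 m³/d
t = ΔV / Q = 7.99 × 10^5 m³ / 9863 m³/d = 81.01 d
t = 81.01 d ≈ 0.2219 years

t ≈ 0.222 years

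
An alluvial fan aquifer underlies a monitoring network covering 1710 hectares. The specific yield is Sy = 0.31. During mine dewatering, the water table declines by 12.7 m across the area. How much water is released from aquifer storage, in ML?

A = 1710 hectares = 1.71 × 10^7 m²
ΔV = Sy × A × Δh = 0.31 × 1.71 × 10^7 m² × 12.7 m = 6.732 × 10^7 m³
ΔV = 6.732 × 10^7 m³ = 67320 ML

ΔV ≈ 67300 ML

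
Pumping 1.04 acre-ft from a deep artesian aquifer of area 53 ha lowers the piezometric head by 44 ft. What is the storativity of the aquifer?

A = 53 ha = 5.3 × 10^5 m²
Δh = 44 ft = 13.41 m
ΔV = 1.04 acre-ft = 1283 m³
S = ΔV / (A × Δh) = 1283 m³ / (5.3 × 10^5 m² × 13.41 m) = 1.805 × 10^-4

S ≈ 1.8 × 10^-4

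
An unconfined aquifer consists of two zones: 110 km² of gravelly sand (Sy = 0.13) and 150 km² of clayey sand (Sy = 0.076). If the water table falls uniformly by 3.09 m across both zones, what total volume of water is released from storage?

ΔV ≈ 7.94 × 10^7 m³

A₁ = 110 km² = 1.1 × 10^8 m²; A₂ = 150 km² = 1.5 × 10^8 m²
ΔV₁ = 0.13 × 1.1 × 10^8 × 3.09 = 4.419 × 10^7 m³
ΔV₂ = 0.076 × 1.5 × 10^8 × 3.09 = 3.523 × 10^7 m³
ΔV = ΔV₁ + ΔV₂ = 7.941 × 10^7 m³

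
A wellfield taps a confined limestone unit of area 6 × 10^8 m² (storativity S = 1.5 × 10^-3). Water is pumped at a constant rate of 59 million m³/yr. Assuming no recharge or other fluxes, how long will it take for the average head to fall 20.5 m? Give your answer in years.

t ≈ 0.313 years

ΔV = S × A × Δh = 0.0015 × 6 × 10^8 × 20.5 = 1.845 × 10^7 m³
Q = 59 million m³/yr = 1.616 × 10^5 m³/d
t = ΔV / Q = 1.845 × 10^7 m³ / 1.616 × 10^5 m³/d = 114.1 d
t = 114.1 d ≈ 0.3127 years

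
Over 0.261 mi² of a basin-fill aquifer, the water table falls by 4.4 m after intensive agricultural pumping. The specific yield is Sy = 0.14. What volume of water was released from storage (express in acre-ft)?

ΔV ≈ 338 acre-ft

A = 0.261 mi² = 6.76 × 10^5 m²
ΔV = Sy × A × Δh = 0.14 × 6.76 × 10^5 m² × 4.4 m = 4.164 × 10^5 m³
ΔV = 4.164 × 10^5 m³ = 337.6 acre-ft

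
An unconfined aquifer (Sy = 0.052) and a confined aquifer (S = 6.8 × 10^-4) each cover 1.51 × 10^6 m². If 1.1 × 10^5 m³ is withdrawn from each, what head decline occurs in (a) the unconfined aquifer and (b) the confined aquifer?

Δh_u ≈ 1.4 m; Δh_c ≈ 107 m

Unconfined: Δh_u = ΔV/(Sy·A) = 1.1 × 10^5/(0.052 × 1.51 × 10^6) = 1.401 m
Confined: Δh_c = ΔV/(S·A) = 1.1 × 10^5/(6.8 × 10^-4 × 1.51 × 10^6) = 107.1 m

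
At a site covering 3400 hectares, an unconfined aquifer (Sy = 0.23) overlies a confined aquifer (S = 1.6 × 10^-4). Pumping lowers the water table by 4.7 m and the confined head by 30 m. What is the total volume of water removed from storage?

ΔV ≈ 3.69 × 10^7 m³

A = 3400 hectares = 3.4 × 10^7 m²
Unconfined: ΔV_u = Sy × A × Δh_u = 0.23 × 3.4 × 10^7 × 4.7 = 3.675 × 10^7 m³
Confined: ΔV_c = S × A × Δh_c = 1.6 × 10^-4 × 3.4 × 10^7 × 30 = 1.632 × 10^5 m³
Total ΔV = 3.675 × 10^7 + 1.632 × 10^5 = 3.692 × 10^7 m³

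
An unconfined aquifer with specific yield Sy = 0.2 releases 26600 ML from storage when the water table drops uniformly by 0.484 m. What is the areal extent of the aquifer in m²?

ΔV = 26600 ML = 2.66 × 10^7 m³
A = ΔV / (Sy × Δh) = 2.66 × 10^7 / (0.2 × 0.484) = 2.748 × 10^8 m²

A ≈ 2.75 × 10^8 m²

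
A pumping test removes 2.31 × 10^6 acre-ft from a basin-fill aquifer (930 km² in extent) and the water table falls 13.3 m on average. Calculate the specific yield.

Sy ≈ 0.23

A = 930 km² = 9.3 × 10^8 m²
ΔV = 2.31 × 10^6 acre-ft = 2.849 × 10^9 m³
Sy = ΔV / (A × Δh) = 2.849 × 10^9 m³ / (9.3 × 10^8 m² × 13.3 m) = 0.2304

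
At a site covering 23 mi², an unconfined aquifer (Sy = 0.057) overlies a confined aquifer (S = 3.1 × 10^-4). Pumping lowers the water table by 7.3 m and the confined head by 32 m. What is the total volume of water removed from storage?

ΔV ≈ 2.54 × 10^7 m³

A = 23 mi² = 5.957 × 10^7 m²
Unconfined: ΔV_u = Sy × A × Δh_u = 0.057 × 5.957 × 10^7 × 7.3 = 2.479 × 10^7 m³
Confined: ΔV_c = S × A × Δh_c = 3.1 × 10^-4 × 5.957 × 10^7 × 32 = 5.909 × 10^5 m³
Total ΔV = 2.479 × 10^7 + 5.909 × 10^5 = 2.538 × 10^7 m³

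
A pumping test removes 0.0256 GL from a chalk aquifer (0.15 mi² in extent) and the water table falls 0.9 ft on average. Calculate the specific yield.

A = 0.15 mi² = 3.885 × 10^5 m²
Δh = 0.9 ft = 0.2743 m
ΔV = 0.0256 GL = 25600 m³
Sy = ΔV / (A × Δh) = 25600 m³ / (3.885 × 10^5 m² × 0.2743 m) = 0.2402

Sy ≈ 0.24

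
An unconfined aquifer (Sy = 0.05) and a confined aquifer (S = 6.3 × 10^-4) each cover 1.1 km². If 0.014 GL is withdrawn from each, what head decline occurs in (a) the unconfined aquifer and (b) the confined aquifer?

Δh_u ≈ 0.255 m; Δh_c ≈ 20.2 m

A = 1.1 km² = 1.1 × 10^6 m²
ΔV = 0.014 GL = 14000 m³
Unconfined: Δh_u = ΔV/(Sy·A) = 14000/(0.05 × 1.1 × 10^6) = 0.2545 m
Confined: Δh_c = ΔV/(S·A) = 14000/(6.3 × 10^-4 × 1.1 × 10^6) = 20.2 m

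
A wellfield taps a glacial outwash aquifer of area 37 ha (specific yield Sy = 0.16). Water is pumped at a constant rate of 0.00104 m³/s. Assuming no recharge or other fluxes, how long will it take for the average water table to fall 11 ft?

t ≈ 2210 days

A = 37 ha = 3.7 × 10^5 m²
Δh = 11 ft = 3.353 m
ΔV = Sy × A × Δh = 0.16 × 3.7 × 10^5 × 3.353 = 1.985 × 10^5 m³
Q = 0.00104 m³/s = 89.86 m³/d
t = ΔV / Q = 1.985 × 10^5 m³ / 89.86 m³/d = 2209 d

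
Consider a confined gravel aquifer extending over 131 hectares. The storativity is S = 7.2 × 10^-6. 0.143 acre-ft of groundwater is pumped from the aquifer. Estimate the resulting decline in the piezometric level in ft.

Δh ≈ 61.4 ft

A = 131 hectares = 1.31 × 10^6 m²
ΔV = 0.143 acre-ft = 176.4 m³
Δh = ΔV / (S × A) = 176.4 m³ / (7.2 × 10^-6 × 1.31 × 10^6 m²) = 18.7 m
Δh = 18.7 m = 61.36 ft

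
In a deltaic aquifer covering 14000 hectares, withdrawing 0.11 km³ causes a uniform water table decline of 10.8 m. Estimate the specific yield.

Sy ≈ 0.073

A = 14000 hectares = 1.4 × 10^8 m²
ΔV = 0.11 km³ = 1.1 × 10^8 m³
Sy = ΔV / (A × Δh) = 1.1 × 10^8 m³ / (1.4 × 10^8 m² × 10.8 m) = 0.07275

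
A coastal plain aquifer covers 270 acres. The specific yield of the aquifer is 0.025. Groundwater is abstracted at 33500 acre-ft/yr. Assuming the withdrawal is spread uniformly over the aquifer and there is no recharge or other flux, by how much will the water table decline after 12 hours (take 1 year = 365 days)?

A = 270 acres = 1.093 × 10^6 m²
Q = 33500 acre-ft/yr = 1.132 × 10^5 m³/d
t = 12 hours = 0.5 d
ΔV = Q × t = 1.132 × 10^5 m³/d × 0.5 d = 56600 m³
Δh = ΔV / (Sy × A) = 56600 / (0.025 × 1.093 × 10^6) = 2.072 m

Δh ≈ 2.07 m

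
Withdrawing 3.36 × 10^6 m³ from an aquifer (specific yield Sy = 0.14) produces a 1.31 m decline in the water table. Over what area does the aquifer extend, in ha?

A = ΔV / (Sy × Δh) = 3.36 × 10^6 / (0.14 × 1.31) = 1.832 × 10^7 m²
A = 1.832 × 10^7 m² = 1832 ha

A ≈ 1830 ha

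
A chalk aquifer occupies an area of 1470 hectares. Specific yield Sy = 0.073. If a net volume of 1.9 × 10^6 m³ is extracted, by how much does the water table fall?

A = 1470 hectares = 1.47 × 10^7 m²
Δh = ΔV / (Sy × A) = 1.9 × 10^6 m³ / (0.073 × 1.47 × 10^7 m²) = 1.771 m

Δh ≈ 1.77 m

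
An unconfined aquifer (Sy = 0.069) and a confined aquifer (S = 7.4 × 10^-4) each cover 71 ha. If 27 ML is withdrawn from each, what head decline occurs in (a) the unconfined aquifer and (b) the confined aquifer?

A = 71 ha = 7.1 × 10^5 m²
ΔV = 27 ML = 27000 m³
Unconfined: Δh_u = ΔV/(Sy·A) = 27000/(0.069 × 7.1 × 10^5) = 0.5511 m
Confined: Δh_c = ΔV/(S·A) = 27000/(7.4 × 10^-4 × 7.1 × 10^5) = 51.39 m

Δh_u ≈ 0.551 m; Δh_c ≈ 51.4 m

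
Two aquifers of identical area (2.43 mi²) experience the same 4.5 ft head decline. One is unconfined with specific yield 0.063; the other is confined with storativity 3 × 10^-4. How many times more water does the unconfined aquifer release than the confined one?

ΔV_u / ΔV_c ≈ 210

A = 2.43 mi² = 6.294 × 10^6 m²
Δh = 4.5 ft = 1.372 m
Unconfined: ΔV_u = Sy × A × Δh = 0.063 × 6.294 × 10^6 × 1.372 = 5.438 × 10^5 m³
Confined: ΔV_c = S × A × Δh = 3 × 10^-4 × 6.294 × 10^6 × 1.372 = 2590 m³
Ratio = ΔV_u / ΔV_c = Sy / S = 0.063 / 3 × 10^-4 = 210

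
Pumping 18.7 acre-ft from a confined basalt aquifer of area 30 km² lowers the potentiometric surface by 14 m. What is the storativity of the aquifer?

A = 30 km² = 3 × 10^7 m²
ΔV = 18.7 acre-ft = 23070 m³
S = ΔV / (A × Δh) = 23070 m³ / (3 × 10^7 m² × 14 m) = 5.492 × 10^-5

S ≈ 5.5 × 10^-5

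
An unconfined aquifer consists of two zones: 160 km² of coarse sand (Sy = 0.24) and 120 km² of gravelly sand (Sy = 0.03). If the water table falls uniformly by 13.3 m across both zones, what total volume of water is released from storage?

A₁ = 160 km² = 1.6 × 10^8 m²; A₂ = 120 km² = 1.2 × 10^8 m²
ΔV₁ = 0.24 × 1.6 × 10^8 × 13.3 = 5.107 × 10^8 m³
ΔV₂ = 0.03 × 1.2 × 10^8 × 13.3 = 4.788 × 10^7 m³
ΔV = ΔV₁ + ΔV₂ = 5.586 × 10^8 m³

ΔV ≈ 5.59 × 10^8 m³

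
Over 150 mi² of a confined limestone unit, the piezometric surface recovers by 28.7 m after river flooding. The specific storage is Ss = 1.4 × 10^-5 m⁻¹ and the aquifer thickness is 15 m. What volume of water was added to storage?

ΔV ≈ 2.34 × 10^6 m³

S = Ss × b = 1.4 × 10^-5 m⁻¹ × 15 m = 2.1 × 10^-4
A = 150 mi² = 3.885 × 10^8 m²
ΔV = S × A × Δh = 2.1 × 10^-4 × 3.885 × 10^8 m² × 28.7 m = 2.341 × 10^6 m³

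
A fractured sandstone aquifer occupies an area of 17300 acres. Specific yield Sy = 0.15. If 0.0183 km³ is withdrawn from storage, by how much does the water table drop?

A = 17300 acres = 7.001 × 10^7 m²
ΔV = 0.0183 km³ = 1.83 × 10^7 m³
Δh = ΔV / (Sy × A) = 1.83 × 10^7 m³ / (0.15 × 7.001 × 10^7 m²) = 1.743 m

Δh ≈ 1.74 m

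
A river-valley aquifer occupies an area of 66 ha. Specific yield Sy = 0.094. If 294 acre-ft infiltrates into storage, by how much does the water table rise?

Δh ≈ 5.85 m

A = 66 ha = 6.6 × 10^5 m²
ΔV = 294 acre-ft = 3.626 × 10^5 m³
Δh = ΔV / (Sy × A) = 3.626 × 10^5 m³ / (0.094 × 6.6 × 10^5 m²) = 5.845 m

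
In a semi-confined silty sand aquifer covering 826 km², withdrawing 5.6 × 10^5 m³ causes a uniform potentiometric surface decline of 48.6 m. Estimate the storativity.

S ≈ 1.4 × 10^-5

A = 826 km² = 8.26 × 10^8 m²
S = ΔV / (A × Δh) = 5.6 × 10^5 m³ / (8.26 × 10^8 m² × 48.6 m) = 1.395 × 10^-5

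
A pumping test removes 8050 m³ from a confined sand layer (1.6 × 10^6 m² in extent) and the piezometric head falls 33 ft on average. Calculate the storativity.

Δh = 33 ft = 10.06 m
S = ΔV / (A × Δh) = 8050 m³ / (1.6 × 10^6 m² × 10.06 m) = 5.002 × 10^-4

S ≈ 5 × 10^-4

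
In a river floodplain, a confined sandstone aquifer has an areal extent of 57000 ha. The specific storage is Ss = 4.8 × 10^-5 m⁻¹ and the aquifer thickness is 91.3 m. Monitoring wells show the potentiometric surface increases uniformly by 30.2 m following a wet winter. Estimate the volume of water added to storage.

S = Ss × b = 4.8 × 10^-5 m⁻¹ × 91.3 m = 4.382 × 10^-3
A = 57000 ha = 5.7 × 10^8 m²
ΔV = S × A × Δh = 0.004382 × 5.7 × 10^8 m² × 30.2 m = 7.544 × 10^7 m³

ΔV ≈ 7.54 × 10^7 m³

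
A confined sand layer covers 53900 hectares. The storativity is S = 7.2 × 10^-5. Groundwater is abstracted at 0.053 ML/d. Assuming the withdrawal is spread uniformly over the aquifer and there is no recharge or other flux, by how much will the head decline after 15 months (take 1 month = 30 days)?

Δh ≈ 0.615 m

A = 53900 hectares = 5.39 × 10^8 m²
Q = 0.053 ML/d = 53 m³/d
t = 15 months = 450 d
ΔV = Q × t = 53 m³/d × 450 d = 23850 m³
Δh = ΔV / (S × A) = 23850 / (7.2 × 10^-5 × 5.39 × 10^8) = 0.6146 m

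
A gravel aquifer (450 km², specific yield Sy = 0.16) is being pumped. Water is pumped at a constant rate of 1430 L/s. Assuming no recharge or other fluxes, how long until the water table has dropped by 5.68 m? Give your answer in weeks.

A = 450 km² = 4.5 × 10^8 m²
ΔV = Sy × A × Δh = 0.16 × 4.5 × 10^8 × 5.68 = 4.09 × 10^8 m³
Q = 1430 L/s = 1.236 × 10^5 m³/d
t = ΔV / Q = 4.09 × 10^8 m³ / 1.236 × 10^5 m³/d = 3310 d
t = 3310 d ≈ 472.9 weeks

t ≈ 473 weeks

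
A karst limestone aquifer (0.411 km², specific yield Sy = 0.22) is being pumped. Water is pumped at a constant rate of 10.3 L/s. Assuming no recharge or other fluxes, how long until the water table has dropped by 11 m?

t ≈ 1120 days

A = 0.411 km² = 4.11 × 10^5 m²
ΔV = Sy × A × Δh = 0.22 × 4.11 × 10^5 × 11 = 9.946 × 10^5 m³
Q = 10.3 L/s = 889.9 m³/d
t = ΔV / Q = 9.946 × 10^5 m³ / 889.9 m³/d = 1118 d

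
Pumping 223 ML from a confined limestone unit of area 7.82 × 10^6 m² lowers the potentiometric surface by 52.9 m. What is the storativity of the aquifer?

ΔV = 223 ML = 2.23 × 10^5 m³
S = ΔV / (A × Δh) = 2.23 × 10^5 m³ / (7.82 × 10^6 m² × 52.9 m) = 5.391 × 10^-4

S ≈ 5.4 × 10^-4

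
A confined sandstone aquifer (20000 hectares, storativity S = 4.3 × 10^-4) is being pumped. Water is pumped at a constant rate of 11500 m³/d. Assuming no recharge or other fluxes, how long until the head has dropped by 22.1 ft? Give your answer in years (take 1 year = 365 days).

A = 20000 hectares = 2 × 10^8 m²
Δh = 22.1 ft = 6.736 m
ΔV = S × A × Δh = 4.3 × 10^-4 × 2 × 10^8 × 6.736 = 5.793 × 10^5 m³
t = ΔV / Q = 5.793 × 10^5 m³ / 11500 m³/d = 50.37 d
t = 50.37 d ≈ 0.138 years

t ≈ 0.138 years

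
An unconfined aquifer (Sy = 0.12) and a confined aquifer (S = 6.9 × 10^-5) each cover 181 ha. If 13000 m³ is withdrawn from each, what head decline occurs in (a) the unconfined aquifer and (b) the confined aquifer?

A = 181 ha = 1.81 × 10^6 m²
Unconfined: Δh_u = ΔV/(Sy·A) = 13000/(0.12 × 1.81 × 10^6) = 0.05985 m
Confined: Δh_c = ΔV/(S·A) = 13000/(6.9 × 10^-5 × 1.81 × 10^6) = 104.1 m

Δh_u ≈ 0.0599 m; Δh_c ≈ 104 m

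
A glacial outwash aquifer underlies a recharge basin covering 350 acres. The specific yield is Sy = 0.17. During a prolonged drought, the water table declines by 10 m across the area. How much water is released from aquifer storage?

ΔV ≈ 2.41 × 10^6 m³

A = 350 acres = 1.416 × 10^6 m²
ΔV = Sy × A × Δh = 0.17 × 1.416 × 10^6 m² × 10 m = 2.408 × 10^6 m³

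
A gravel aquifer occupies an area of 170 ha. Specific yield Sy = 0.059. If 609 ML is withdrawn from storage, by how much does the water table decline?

Δh ≈ 6.07 m

A = 170 ha = 1.7 × 10^6 m²
ΔV = 609 ML = 6.09 × 10^5 m³
Δh = ΔV / (Sy × A) = 6.09 × 10^5 m³ / (0.059 × 1.7 × 10^6 m²) = 6.072 m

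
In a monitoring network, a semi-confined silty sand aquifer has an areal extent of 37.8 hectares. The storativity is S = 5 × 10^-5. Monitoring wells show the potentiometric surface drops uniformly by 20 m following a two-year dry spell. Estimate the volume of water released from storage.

ΔV ≈ 378 m³

A = 37.8 hectares = 3.78 × 10^5 m²
ΔV = S × A × Δh = 5 × 10^-5 × 3.78 × 10^5 m² × 20 m = 378 m³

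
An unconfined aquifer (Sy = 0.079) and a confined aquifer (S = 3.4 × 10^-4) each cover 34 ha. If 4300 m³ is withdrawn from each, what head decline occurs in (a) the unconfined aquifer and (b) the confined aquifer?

A = 34 ha = 3.4 × 10^5 m²
Unconfined: Δh_u = ΔV/(Sy·A) = 4300/(0.079 × 3.4 × 10^5) = 0.1601 m
Confined: Δh_c = ΔV/(S·A) = 4300/(3.4 × 10^-4 × 3.4 × 10^5) = 37.2 m

Δh_u ≈ 0.16 m; Δh_c ≈ 37.2 m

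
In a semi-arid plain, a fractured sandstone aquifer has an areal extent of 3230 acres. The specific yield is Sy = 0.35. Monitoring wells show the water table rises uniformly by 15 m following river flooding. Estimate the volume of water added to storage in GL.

ΔV ≈ 68.6 GL

A = 3230 acres = 1.307 × 10^7 m²
ΔV = Sy × A × Δh = 0.35 × 1.307 × 10^7 m² × 15 m = 6.862 × 10^7 m³
ΔV = 6.862 × 10^7 m³ = 68.62 GL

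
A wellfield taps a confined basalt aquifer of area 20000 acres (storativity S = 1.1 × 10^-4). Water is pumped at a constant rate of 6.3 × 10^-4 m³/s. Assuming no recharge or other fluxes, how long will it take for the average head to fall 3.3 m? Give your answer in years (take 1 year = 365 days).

t ≈ 1.48 years

A = 20000 acres = 8.094 × 10^7 m²
ΔV = S × A × Δh = 1.1 × 10^-4 × 8.094 × 10^7 × 3.3 = 29380 m³
Q = 6.3 × 10^-4 m³/s = 54.43 m³/d
t = ΔV / Q = 29380 m³ / 54.43 m³/d = 539.8 d
t = 539.8 d ≈ 1.479 years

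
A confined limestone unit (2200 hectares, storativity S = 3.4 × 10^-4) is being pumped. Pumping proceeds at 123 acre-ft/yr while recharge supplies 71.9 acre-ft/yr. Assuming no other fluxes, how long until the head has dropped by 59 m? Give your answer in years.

A = 2200 hectares = 2.2 × 10^7 m²
ΔV = S × A × Δh = 3.4 × 10^-4 × 2.2 × 10^7 × 59 = 4.413 × 10^5 m³
Net withdrawal = 123 − 71.9 = 51.1 acre-ft/yr = 172.7 m³/d
t = ΔV / Q = 4.413 × 10^5 m³ / 172.7 m³/d = 2556 d
t = 2556 d ≈ 7.002 years

t ≈ 7 years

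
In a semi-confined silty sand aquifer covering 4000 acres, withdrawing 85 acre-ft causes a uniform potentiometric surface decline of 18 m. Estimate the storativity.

S ≈ 3.6 × 10^-4

A = 4000 acres = 1.619 × 10^7 m²
ΔV = 85 acre-ft = 1.048 × 10^5 m³
S = ΔV / (A × Δh) = 1.048 × 10^5 m³ / (1.619 × 10^7 m² × 18 m) = 3.598 × 10^-4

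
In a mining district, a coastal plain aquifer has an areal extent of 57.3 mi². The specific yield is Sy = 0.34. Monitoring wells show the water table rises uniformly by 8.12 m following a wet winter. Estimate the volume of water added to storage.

A = 57.3 mi² = 1.484 × 10^8 m²
ΔV = Sy × A × Δh = 0.34 × 1.484 × 10^8 m² × 8.12 m = 4.097 × 10^8 m³

ΔV ≈ 4.1 × 10^8 m³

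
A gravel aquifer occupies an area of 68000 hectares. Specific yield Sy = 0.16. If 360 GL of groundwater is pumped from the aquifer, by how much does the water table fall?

A = 68000 hectares = 6.8 × 10^8 m²
ΔV = 360 GL = 3.6 × 10^8 m³
Δh = ΔV / (Sy × A) = 3.6 × 10^8 m³ / (0.16 × 6.8 × 10^8 m²) = 3.309 m

Δh ≈ 3.31 m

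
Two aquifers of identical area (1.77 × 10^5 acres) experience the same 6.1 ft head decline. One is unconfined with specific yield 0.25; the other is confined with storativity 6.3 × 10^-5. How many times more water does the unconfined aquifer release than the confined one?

ΔV_u / ΔV_c ≈ 3970

A = 1.77 × 10^5 acres = 7.163 × 10^8 m²
Δh = 6.1 ft = 1.859 m
Unconfined: ΔV_u = Sy × A × Δh = 0.25 × 7.163 × 10^8 × 1.859 = 3.329 × 10^8 m³
Confined: ΔV_c = S × A × Δh = 6.3 × 10^-5 × 7.163 × 10^8 × 1.859 = 83900 m³
Ratio = ΔV_u / ΔV_c = Sy / S = 0.25 / 6.3 × 10^-5 = 3968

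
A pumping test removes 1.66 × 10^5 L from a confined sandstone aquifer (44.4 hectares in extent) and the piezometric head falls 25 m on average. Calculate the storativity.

S ≈ 1.5 × 10^-5

A = 44.4 hectares = 4.44 × 10^5 m²
ΔV = 1.66 × 10^5 L = 166 m³
S = ΔV / (A × Δh) = 166 m³ / (4.44 × 10^5 m² × 25 m) = 1.495 × 10^-5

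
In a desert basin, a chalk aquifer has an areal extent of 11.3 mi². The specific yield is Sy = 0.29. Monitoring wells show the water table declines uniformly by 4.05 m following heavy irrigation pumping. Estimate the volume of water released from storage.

ΔV ≈ 3.44 × 10^7 m³

A = 11.3 mi² = 2.927 × 10^7 m²
ΔV = Sy × A × Δh = 0.29 × 2.927 × 10^7 m² × 4.05 m = 3.437 × 10^7 m³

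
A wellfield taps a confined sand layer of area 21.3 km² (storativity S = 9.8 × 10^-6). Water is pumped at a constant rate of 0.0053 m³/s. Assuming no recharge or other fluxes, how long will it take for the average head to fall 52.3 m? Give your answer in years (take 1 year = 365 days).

A = 21.3 km² = 2.13 × 10^7 m²
ΔV = S × A × Δh = 9.8 × 10^-6 × 2.13 × 10^7 × 52.3 = 10920 m³
Q = 0.0053 m³/s = 457.9 m³/d
t = ΔV / Q = 10920 m³ / 457.9 m³/d = 23.84 d
t = 23.84 d ≈ 0.06532 years

t ≈ 0.0653 years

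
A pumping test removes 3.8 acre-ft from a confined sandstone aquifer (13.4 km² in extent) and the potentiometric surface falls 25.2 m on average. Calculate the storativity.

A = 13.4 km² = 1.34 × 10^7 m²
ΔV = 3.8 acre-ft = 4687 m³
S = ΔV / (A × Δh) = 4687 m³ / (1.34 × 10^7 m² × 25.2 m) = 1.388 × 10^-5

S ≈ 1.4 × 10^-5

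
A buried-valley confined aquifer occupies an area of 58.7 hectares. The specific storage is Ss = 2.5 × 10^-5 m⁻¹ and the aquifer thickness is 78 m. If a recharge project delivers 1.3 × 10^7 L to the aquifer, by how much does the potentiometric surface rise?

S = Ss × b = 2.5 × 10^-5 m⁻¹ × 78 m = 1.95 × 10^-3
A = 58.7 hectares = 5.87 × 10^5 m²
ΔV = 1.3 × 10^7 L = 13000 m³
Δh = ΔV / (S × A) = 13000 m³ / (0.00195 × 5.87 × 10^5 m²) = 11.36 m

Δh ≈ 11.4 m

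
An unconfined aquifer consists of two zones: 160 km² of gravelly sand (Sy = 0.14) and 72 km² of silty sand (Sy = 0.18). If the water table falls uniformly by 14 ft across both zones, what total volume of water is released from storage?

A₁ = 160 km² = 1.6 × 10^8 m²; A₂ = 72 km² = 7.2 × 10^7 m²
Δh = 14 ft = 4.267 m
ΔV₁ = 0.14 × 1.6 × 10^8 × 4.267 = 9.559 × 10^7 m³
ΔV₂ = 0.18 × 7.2 × 10^7 × 4.267 = 5.53 × 10^7 m³
ΔV = ΔV₁ + ΔV₂ = 1.509 × 10^8 m³

ΔV ≈ 1.51 × 10^8 m³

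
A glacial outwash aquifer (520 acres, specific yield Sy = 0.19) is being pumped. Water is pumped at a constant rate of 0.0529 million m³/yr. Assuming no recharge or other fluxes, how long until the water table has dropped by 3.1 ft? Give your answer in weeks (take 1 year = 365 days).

A = 520 acres = 2.104 × 10^6 m²
Δh = 3.1 ft = 0.9449 m
ΔV = Sy × A × Δh = 0.19 × 2.104 × 10^6 × 0.9449 = 3.778 × 10^5 m³
Q = 0.0529 million m³/yr = 144.9 m³/d
t = ΔV / Q = 3.778 × 10^5 m³ / 144.9 m³/d = 2607 d
t = 2607 d ≈ 372.4 weeks

t ≈ 372 weeks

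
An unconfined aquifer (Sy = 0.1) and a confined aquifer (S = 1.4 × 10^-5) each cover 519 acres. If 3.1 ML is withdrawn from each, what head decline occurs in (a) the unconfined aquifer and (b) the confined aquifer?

A = 519 acres = 2.1 × 10^6 m²
ΔV = 3.1 ML = 3100 m³
Unconfined: Δh_u = ΔV/(Sy·A) = 3100/(0.1 × 2.1 × 10^6) = 0.01476 m
Confined: Δh_c = ΔV/(S·A) = 3100/(1.4 × 10^-5 × 2.1 × 10^6) = 105.4 m

Δh_u ≈ 0.0148 m; Δh_c ≈ 105 m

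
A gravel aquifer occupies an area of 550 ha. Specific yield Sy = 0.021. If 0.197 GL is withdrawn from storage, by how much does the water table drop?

Δh ≈ 1.71 m

A = 550 ha = 5.5 × 10^6 m²
ΔV = 0.197 GL = 1.97 × 10^5 m³
Δh = ΔV / (Sy × A) = 1.97 × 10^5 m³ / (0.021 × 5.5 × 10^6 m²) = 1.706 m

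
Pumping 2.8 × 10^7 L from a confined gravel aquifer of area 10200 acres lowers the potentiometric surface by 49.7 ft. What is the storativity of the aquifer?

S ≈ 4.5 × 10^-5

A = 10200 acres = 4.128 × 10^7 m²
Δh = 49.7 ft = 15.15 m
ΔV = 2.8 × 10^7 L = 28000 m³
S = ΔV / (A × Δh) = 28000 m³ / (4.128 × 10^7 m² × 15.15 m) = 4.478 × 10^-5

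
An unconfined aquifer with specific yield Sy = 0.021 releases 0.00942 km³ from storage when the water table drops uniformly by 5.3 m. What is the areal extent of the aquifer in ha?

A ≈ 8460 ha

ΔV = 0.00942 km³ = 9.42 × 10^6 m³
A = ΔV / (Sy × Δh) = 9.42 × 10^6 / (0.021 × 5.3) = 8.464 × 10^7 m²
A = 8.464 × 10^7 m² = 8464 ha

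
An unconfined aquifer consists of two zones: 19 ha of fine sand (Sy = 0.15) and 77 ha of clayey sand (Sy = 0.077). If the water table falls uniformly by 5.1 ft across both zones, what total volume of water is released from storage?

ΔV ≈ 1.36 × 10^5 m³

A₁ = 19 ha = 1.9 × 10^5 m²; A₂ = 77 ha = 7.7 × 10^5 m²
Δh = 5.1 ft = 1.554 m
ΔV₁ = 0.15 × 1.9 × 10^5 × 1.554 = 44300 m³
ΔV₂ = 0.077 × 7.7 × 10^5 × 1.554 = 92170 m³
ΔV = ΔV₁ + ΔV₂ = 1.365 × 10^5 m³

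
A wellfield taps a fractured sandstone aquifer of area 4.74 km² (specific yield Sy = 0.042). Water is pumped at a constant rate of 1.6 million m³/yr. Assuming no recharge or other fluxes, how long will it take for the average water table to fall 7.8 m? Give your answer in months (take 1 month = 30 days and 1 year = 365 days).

A = 4.74 km² = 4.74 × 10^6 m²
ΔV = Sy × A × Δh = 0.042 × 4.74 × 10^6 × 7.8 = 1.553 × 10^6 m³
Q = 1.6 million m³/yr = 4384 m³/d
t = ΔV / Q = 1.553 × 10^6 m³ / 4384 m³/d = 354.2 d
t = 354.2 d ≈ 11.81 months

t ≈ 11.8 months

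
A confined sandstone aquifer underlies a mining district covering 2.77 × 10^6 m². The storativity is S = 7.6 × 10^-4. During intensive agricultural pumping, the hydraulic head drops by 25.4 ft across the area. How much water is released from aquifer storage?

Δh = 25.4 ft = 7.742 m
ΔV = S × A × Δh = 7.6 × 10^-4 × 2.77 × 10^6 m² × 7.742 m = 16300 m³

ΔV ≈ 16300 m³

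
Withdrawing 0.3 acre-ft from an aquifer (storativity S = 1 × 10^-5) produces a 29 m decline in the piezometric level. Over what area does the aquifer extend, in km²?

ΔV = 0.3 acre-ft = 370 m³
A = ΔV / (S × Δh) = 370 / (1 × 10^-5 × 29) = 1.276 × 10^6 m²
A = 1.276 × 10^6 m² = 1.276 km²

A ≈ 1.28 km²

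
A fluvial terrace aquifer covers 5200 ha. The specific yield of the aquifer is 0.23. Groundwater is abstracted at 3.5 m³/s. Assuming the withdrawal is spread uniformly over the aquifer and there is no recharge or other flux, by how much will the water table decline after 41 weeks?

A = 5200 ha = 5.2 × 10^7 m²
Q = 3.5 m³/s = 3.024 × 10^5 m³/d
t = 41 weeks = 287 d
ΔV = Q × t = 3.024 × 10^5 m³/d × 287 d = 8.679 × 10^7 m³
Δh = ΔV / (Sy × A) = 8.679 × 10^7 / (0.23 × 5.2 × 10^7) = 7.257 m

Δh ≈ 7.26 m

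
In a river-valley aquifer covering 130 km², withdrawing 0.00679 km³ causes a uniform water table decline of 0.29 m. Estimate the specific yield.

Sy ≈ 0.18

A = 130 km² = 1.3 × 10^8 m²
ΔV = 0.00679 km³ = 6.79 × 10^6 m³
Sy = ΔV / (A × Δh) = 6.79 × 10^6 m³ / (1.3 × 10^8 m² × 0.29 m) = 0.1801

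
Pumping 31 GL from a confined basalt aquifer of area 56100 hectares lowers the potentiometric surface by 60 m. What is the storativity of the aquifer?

S ≈ 9.2 × 10^-4

A = 56100 hectares = 5.61 × 10^8 m²
ΔV = 31 GL = 3.1 × 10^7 m³
S = ΔV / (A × Δh) = 3.1 × 10^7 m³ / (5.61 × 10^8 m² × 60 m) = 9.21 × 10^-4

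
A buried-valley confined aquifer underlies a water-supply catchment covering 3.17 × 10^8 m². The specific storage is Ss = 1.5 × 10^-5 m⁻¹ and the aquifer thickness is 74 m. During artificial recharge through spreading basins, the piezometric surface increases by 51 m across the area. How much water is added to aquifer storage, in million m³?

S = Ss × b = 1.5 × 10^-5 m⁻¹ × 74 m = 1.11 × 10^-3
ΔV = S × A × Δh = 0.00111 × 3.17 × 10^8 m² × 51 m = 1.795 × 10^7 m³
ΔV = 1.795 × 10^7 m³ = 17.95 million m³

ΔV ≈ 17.9 million m³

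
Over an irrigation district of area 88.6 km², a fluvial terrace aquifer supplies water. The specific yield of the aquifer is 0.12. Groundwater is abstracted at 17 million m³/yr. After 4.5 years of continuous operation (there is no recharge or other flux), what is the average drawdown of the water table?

Δh ≈ 7.2 m

A = 88.6 km² = 8.86 × 10^7 m²
Q = 17 million m³/yr = 46580 m³/d
t = 4.5 years = 1642 d
ΔV = Q × t = 46580 m³/d × 1642 d = 7.65 × 10^7 m³
Δh = ΔV / (Sy × A) = 7.65 × 10^7 / (0.12 × 8.86 × 10^7) = 7.195 m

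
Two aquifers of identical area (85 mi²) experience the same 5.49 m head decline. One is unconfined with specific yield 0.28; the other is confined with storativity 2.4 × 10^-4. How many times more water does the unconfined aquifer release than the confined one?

ΔV_u / ΔV_c ≈ 1170

A = 85 mi² = 2.201 × 10^8 m²
Unconfined: ΔV_u = Sy × A × Δh = 0.28 × 2.201 × 10^8 × 5.49 = 3.384 × 10^8 m³
Confined: ΔV_c = S × A × Δh = 2.4 × 10^-4 × 2.201 × 10^8 × 5.49 = 2.901 × 10^5 m³
Ratio = ΔV_u / ΔV_c = Sy / S = 0.28 / 2.4 × 10^-4 = 1167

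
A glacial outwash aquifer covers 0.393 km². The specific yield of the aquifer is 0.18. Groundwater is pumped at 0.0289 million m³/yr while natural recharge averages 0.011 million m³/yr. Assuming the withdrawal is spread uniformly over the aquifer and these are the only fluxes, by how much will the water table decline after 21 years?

A = 0.393 km² = 3.93 × 10^5 m²
Net abstraction = 0.0289 − 0.011 = 0.0179 million m³/yr
Q_net = 0.0179 million m³/yr = 49.04 m³/d
t = 21 years = 7665 d
ΔV = Q × t = 49.04 m³/d × 7665 d = 3.759 × 10^5 m³
Δh = ΔV / (Sy × A) = 3.759 × 10^5 / (0.18 × 3.93 × 10^5) = 5.314 m

Δh ≈ 5.31 m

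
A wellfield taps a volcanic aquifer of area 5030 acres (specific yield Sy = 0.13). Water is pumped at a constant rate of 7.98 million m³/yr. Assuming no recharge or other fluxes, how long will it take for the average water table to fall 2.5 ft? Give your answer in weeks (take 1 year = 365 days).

t ≈ 13.2 weeks

A = 5030 acres = 2.036 × 10^7 m²
Δh = 2.5 ft = 0.762 m
ΔV = Sy × A × Δh = 0.13 × 2.036 × 10^7 × 0.762 = 2.016 × 10^6 m³
Q = 7.98 million m³/yr = 21860 m³/d
t = ΔV / Q = 2.016 × 10^6 m³ / 21860 m³/d = 92.23 d
t = 92.23 d ≈ 13.18 weeks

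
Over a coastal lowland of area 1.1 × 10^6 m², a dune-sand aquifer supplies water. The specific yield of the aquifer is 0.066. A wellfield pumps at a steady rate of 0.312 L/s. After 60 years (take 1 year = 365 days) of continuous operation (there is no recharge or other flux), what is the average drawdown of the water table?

Δh ≈ 8.13 m

Q = 0.312 L/s = 26.96 m³/d
t = 60 years = 21900 d
ΔV = Q × t = 26.96 m³/d × 21900 d = 5.904 × 10^5 m³
Δh = ΔV / (Sy × A) = 5.904 × 10^5 / (0.066 × 1.1 × 10^6) = 8.132 m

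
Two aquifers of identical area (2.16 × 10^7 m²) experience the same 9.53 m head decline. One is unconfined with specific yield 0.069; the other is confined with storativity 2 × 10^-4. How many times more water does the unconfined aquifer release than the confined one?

ΔV_u / ΔV_c ≈ 345

Unconfined: ΔV_u = Sy × A × Δh = 0.069 × 2.16 × 10^7 × 9.53 = 1.42 × 10^7 m³
Confined: ΔV_c = S × A × Δh = 2 × 10^-4 × 2.16 × 10^7 × 9.53 = 41170 m³
Ratio = ΔV_u / ΔV_c = Sy / S = 0.069 / 2 × 10^-4 = 345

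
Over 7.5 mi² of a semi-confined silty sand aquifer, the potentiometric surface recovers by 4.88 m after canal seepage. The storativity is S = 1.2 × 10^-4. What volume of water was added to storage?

ΔV ≈ 11400 m³

A = 7.5 mi² = 1.942 × 10^7 m²
ΔV = S × A × Δh = 1.2 × 10^-4 × 1.942 × 10^7 m² × 4.88 m = 11380 m³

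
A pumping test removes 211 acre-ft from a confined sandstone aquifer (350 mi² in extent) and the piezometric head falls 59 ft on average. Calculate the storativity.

A = 350 mi² = 9.065 × 10^8 m²
Δh = 59 ft = 17.98 m
ΔV = 211 acre-ft = 2.603 × 10^5 m³
S = ΔV / (A × Δh) = 2.603 × 10^5 m³ / (9.065 × 10^8 m² × 17.98 m) = 1.597 × 10^-5

S ≈ 1.6 × 10^-5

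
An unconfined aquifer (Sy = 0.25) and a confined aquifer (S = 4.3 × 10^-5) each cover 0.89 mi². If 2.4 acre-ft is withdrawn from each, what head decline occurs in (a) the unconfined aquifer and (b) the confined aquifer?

Δh_u ≈ 0.00514 m; Δh_c ≈ 29.9 m

A = 0.89 mi² = 2.305 × 10^6 m²
ΔV = 2.4 acre-ft = 2960 m³
Unconfined: Δh_u = ΔV/(Sy·A) = 2960/(0.25 × 2.305 × 10^6) = 0.005137 m
Confined: Δh_c = ΔV/(S·A) = 2960/(4.3 × 10^-5 × 2.305 × 10^6) = 29.87 m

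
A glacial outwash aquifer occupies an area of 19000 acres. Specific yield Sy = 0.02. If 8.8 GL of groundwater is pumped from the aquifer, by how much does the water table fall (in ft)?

Δh ≈ 18.8 ft

A = 19000 acres = 7.689 × 10^7 m²
ΔV = 8.8 GL = 8.8 × 10^6 m³
Δh = ΔV / (Sy × A) = 8.8 × 10^6 m³ / (0.02 × 7.689 × 10^7 m²) = 5.722 m
Δh = 5.722 m = 18.77 ft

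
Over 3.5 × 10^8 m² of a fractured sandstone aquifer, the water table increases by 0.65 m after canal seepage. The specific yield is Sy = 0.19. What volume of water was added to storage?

ΔV ≈ 4.32 × 10^7 m³

ΔV = Sy × A × Δh = 0.19 × 3.5 × 10^8 m² × 0.65 m = 4.322 × 10^7 m³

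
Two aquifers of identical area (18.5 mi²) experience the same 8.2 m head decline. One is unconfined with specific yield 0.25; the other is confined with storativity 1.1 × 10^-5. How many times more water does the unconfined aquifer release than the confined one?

ΔV_u / ΔV_c ≈ 22700

A = 18.5 mi² = 4.791 × 10^7 m²
Unconfined: ΔV_u = Sy × A × Δh = 0.25 × 4.791 × 10^7 × 8.2 = 9.823 × 10^7 m³
Confined: ΔV_c = S × A × Δh = 1.1 × 10^-5 × 4.791 × 10^7 × 8.2 = 4322 m³
Ratio = ΔV_u / ΔV_c = Sy / S = 0.25 / 1.1 × 10^-5 = 22730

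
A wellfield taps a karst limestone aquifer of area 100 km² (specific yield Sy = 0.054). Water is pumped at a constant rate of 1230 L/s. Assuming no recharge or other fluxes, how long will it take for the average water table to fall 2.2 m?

t ≈ 112 days

A = 100 km² = 1 × 10^8 m²
ΔV = Sy × A × Δh = 0.054 × 1 × 10^8 × 2.2 = 1.188 × 10^7 m³
Q = 1230 L/s = 1.063 × 10^5 m³/d
t = ΔV / Q = 1.188 × 10^7 m³ / 1.063 × 10^5 m³/d = 111.8 d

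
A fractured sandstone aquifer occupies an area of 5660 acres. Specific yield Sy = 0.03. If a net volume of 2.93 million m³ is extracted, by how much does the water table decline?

A = 5660 acres = 2.291 × 10^7 m²
ΔV = 2.93 million m³ = 2.93 × 10^6 m³
Δh = ΔV / (Sy × A) = 2.93 × 10^6 m³ / (0.03 × 2.291 × 10^7 m²) = 4.264 m

Δh ≈ 4.26 m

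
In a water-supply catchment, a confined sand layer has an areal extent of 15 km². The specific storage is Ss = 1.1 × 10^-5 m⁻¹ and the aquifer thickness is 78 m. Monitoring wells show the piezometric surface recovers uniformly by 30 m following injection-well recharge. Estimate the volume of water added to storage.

ΔV ≈ 3.86 × 10^5 m³

S = Ss × b = 1.1 × 10^-5 m⁻¹ × 78 m = 8.58 × 10^-4
A = 15 km² = 1.5 × 10^7 m²
ΔV = S × A × Δh = 8.58 × 10^-4 × 1.5 × 10^7 m² × 30 m = 3.861 × 10^5 m³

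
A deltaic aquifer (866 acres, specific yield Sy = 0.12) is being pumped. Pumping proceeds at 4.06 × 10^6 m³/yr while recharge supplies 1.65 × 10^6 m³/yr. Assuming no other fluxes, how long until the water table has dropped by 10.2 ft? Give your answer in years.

t ≈ 0.543 years

A = 866 acres = 3.505 × 10^6 m²
Δh = 10.2 ft = 3.109 m
ΔV = Sy × A × Δh = 0.12 × 3.505 × 10^6 × 3.109 = 1.307 × 10^6 m³
Net withdrawal = 4.06 × 10^6 − 1.65 × 10^6 = 2.41 × 10^6 m³/yr = 6603 m³/d
t = ΔV / Q = 1.307 × 10^6 m³ / 6603 m³/d = 198 d
t = 198 d ≈ 0.5425 years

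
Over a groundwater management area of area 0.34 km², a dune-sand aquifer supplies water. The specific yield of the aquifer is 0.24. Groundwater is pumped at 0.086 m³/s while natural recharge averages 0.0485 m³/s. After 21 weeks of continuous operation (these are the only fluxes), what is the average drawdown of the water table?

Δh ≈ 5.84 m

A = 0.34 km² = 3.4 × 10^5 m²
Net abstraction = 0.086 − 0.0485 = 0.0375 m³/s
Q_net = 0.0375 m³/s = 3240 m³/d
t = 21 weeks = 147 d
ΔV = Q × t = 3240 m³/d × 147 d = 4.763 × 10^5 m³
Δh = ΔV / (Sy × A) = 4.763 × 10^5 / (0.24 × 3.4 × 10^5) = 5.837 m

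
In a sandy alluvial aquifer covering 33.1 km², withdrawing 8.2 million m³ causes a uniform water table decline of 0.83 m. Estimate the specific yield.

A = 33.1 km² = 3.31 × 10^7 m²
ΔV = 8.2 million m³ = 8.2 × 10^6 m³
Sy = ΔV / (A × Δh) = 8.2 × 10^6 m³ / (3.31 × 10^7 m² × 0.83 m) = 0.2985

Sy ≈ 0.3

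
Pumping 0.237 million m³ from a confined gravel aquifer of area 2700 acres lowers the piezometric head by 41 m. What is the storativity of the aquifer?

A = 2700 acres = 1.093 × 10^7 m²
ΔV = 0.237 million m³ = 2.37 × 10^5 m³
S = ΔV / (A × Δh) = 2.37 × 10^5 m³ / (1.093 × 10^7 m² × 41 m) = 5.29 × 10^-4

S ≈ 5.3 × 10^-4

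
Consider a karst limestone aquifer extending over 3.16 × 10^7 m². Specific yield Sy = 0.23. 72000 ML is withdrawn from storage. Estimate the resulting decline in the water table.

ΔV = 72000 ML = 7.2 × 10^7 m³
Δh = ΔV / (Sy × A) = 7.2 × 10^7 m³ / (0.23 × 3.16 × 10^7 m²) = 9.906 m

Δh ≈ 9.91 m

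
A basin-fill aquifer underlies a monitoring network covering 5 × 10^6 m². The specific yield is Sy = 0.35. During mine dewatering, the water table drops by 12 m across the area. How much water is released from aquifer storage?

ΔV ≈ 2.1 × 10^7 m³

ΔV = Sy × A × Δh = 0.35 × 5 × 10^6 m² × 12 m = 2.1 × 10^7 m³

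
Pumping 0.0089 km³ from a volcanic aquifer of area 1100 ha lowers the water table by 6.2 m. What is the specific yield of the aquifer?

A = 1100 ha = 1.1 × 10^7 m²
ΔV = 0.0089 km³ = 8.9 × 10^6 m³
Sy = ΔV / (A × Δh) = 8.9 × 10^6 m³ / (1.1 × 10^7 m² × 6.2 m) = 0.1305

Sy ≈ 0.13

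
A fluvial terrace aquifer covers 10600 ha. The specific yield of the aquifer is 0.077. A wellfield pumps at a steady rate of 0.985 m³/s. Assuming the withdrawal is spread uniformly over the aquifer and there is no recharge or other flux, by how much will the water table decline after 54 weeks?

Δh ≈ 3.94 m

A = 10600 ha = 1.06 × 10^8 m²
Q = 0.985 m³/s = 85100 m³/d
t = 54 weeks = 378 d
ΔV = Q × t = 85100 m³/d × 378 d = 3.217 × 10^7 m³
Δh = ΔV / (Sy × A) = 3.217 × 10^7 / (0.077 × 1.06 × 10^8) = 3.941 m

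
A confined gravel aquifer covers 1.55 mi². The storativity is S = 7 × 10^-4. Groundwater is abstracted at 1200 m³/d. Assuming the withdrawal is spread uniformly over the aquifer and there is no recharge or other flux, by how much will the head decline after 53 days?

A = 1.55 mi² = 4.014 × 10^6 m²
ΔV = Q × t = 1200 m³/d × 53 d = 63600 m³
Δh = ΔV / (S × A) = 63600 / (7 × 10^-4 × 4.014 × 10^6) = 22.63 m

Δh ≈ 22.6 m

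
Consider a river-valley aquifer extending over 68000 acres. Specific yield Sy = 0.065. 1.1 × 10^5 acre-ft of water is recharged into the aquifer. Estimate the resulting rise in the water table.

A = 68000 acres = 2.752 × 10^8 m²
ΔV = 1.1 × 10^5 acre-ft = 1.357 × 10^8 m³
Δh = ΔV / (Sy × A) = 1.357 × 10^8 m³ / (0.065 × 2.752 × 10^8 m²) = 7.586 m

Δh ≈ 7.59 m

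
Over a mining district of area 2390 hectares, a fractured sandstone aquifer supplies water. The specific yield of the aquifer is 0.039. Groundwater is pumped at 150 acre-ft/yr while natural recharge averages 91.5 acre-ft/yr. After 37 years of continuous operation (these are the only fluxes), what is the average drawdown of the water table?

Δh ≈ 2.86 m

A = 2390 hectares = 2.39 × 10^7 m²
Net abstraction = 150 − 91.5 = 58.5 acre-ft/yr
Q_net = 58.5 acre-ft/yr = 197.7 m³/d
t = 37 years = 13500 d
ΔV = Q × t = 197.7 m³/d × 13500 d = 2.67 × 10^6 m³
Δh = ΔV / (Sy × A) = 2.67 × 10^6 / (0.039 × 2.39 × 10^7) = 2.864 m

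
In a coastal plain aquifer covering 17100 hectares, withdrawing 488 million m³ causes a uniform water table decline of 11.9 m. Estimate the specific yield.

A = 17100 hectares = 1.71 × 10^8 m²
ΔV = 488 million m³ = 4.88 × 10^8 m³
Sy = ΔV / (A × Δh) = 4.88 × 10^8 m³ / (1.71 × 10^8 m² × 11.9 m) = 0.2398

Sy ≈ 0.24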